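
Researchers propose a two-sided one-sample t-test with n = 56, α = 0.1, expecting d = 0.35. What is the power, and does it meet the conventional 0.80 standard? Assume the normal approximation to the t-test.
Power ≈ 0.84; the study is adequately powered (power ≥ 0.80)

Power calculation (one-sample t-test, normal approximation):
z_β = d · √n - z_{α/2}
z_β = 0.35 · √56 - 1.645
z_β = 0.35 · 7.483 - 1.645
z_β = 0.974

Power = Φ(z_β) = Φ(0.974) ≈ 0.835

Effect size d = 0.35 is small by Cohen's convention (0.2/0.5/0.8).

Threshold: power ≥ 0.80 is conventionally adequate.
Power ≈ 0.84 → the study is adequately powered (power ≥ 0.80).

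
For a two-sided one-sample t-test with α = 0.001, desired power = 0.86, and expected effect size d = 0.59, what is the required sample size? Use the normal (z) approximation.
n = 55

Sample size formula (one-sample t-test, normal approximation):
n = ((z_{α/2} + z_β) / d)²

z_{α/2} = 3.291 (for α = 0.001, two-sided)
z_β = 1.080 (for power = 0.86)
d = 0.59

n = ((3.291 + 1.080) / 0.59)²
n = (7.408)²
n ≈ 54.88
Round up to the next whole number: n = 55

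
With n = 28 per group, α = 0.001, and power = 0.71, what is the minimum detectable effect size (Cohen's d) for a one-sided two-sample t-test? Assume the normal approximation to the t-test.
d ≈ 0.97

Minimum detectable effect (two-sample t-test, normal approximation):
d = (z_α + z_β) / √(n/2)
d = (3.090 + 0.553) / √(28/2)
d = 3.644 / 3.742
d ≈ 0.97

By Cohen's convention (0.2 small / 0.5 medium / 0.8 large): large effect.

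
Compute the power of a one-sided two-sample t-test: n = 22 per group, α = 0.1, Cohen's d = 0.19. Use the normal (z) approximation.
Power ≈ 0.26

Power calculation (two-sample t-test, normal approximation):
z_β = d · √(n/2) - z_α
z_β = 0.19 · √(22/2) - 1.282
z_β = 0.19 · 3.317 - 1.282
z_β = -0.651

Power = Φ(z_β) = Φ(-0.651) ≈ 0.257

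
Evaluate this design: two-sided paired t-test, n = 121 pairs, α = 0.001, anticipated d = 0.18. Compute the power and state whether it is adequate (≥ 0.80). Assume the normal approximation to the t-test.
Power ≈ 0.10; the study is underpowered (power < 0.80)

Power calculation (paired t-test, normal approximation):
z_β = d · √n - z_{α/2}
z_β = 0.18 · √121 - 3.291
z_β = 0.18 · 11.000 - 3.291
z_β = -1.311

Power = Φ(z_β) = Φ(-1.311) ≈ 0.095

Effect size d = 0.18 is very small by Cohen's convention (0.2/0.5/0.8).

Threshold: power ≥ 0.80 is conventionally adequate.
Power ≈ 0.10 → the study is underpowered (power < 0.80).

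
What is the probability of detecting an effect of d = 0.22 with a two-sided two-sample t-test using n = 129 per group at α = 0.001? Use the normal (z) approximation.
Power ≈ 0.06

Power calculation (two-sample t-test, normal approximation):
z_β = d · √(n/2) - z_{α/2}
z_β = 0.22 · √(129/2) - 3.291
z_β = 0.22 · 8.031 - 3.291
z_β = -1.524

Power = Φ(z_β) = Φ(-1.524) ≈ 0.064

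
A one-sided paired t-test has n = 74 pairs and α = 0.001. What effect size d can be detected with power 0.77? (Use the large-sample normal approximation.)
d ≈ 0.45

Minimum detectable effect (paired t-test, normal approximation):
d = (z_α + z_β) / √n
d = (3.090 + 0.739) / √74
d = 3.829 / 8.602
d ≈ 0.45

By Cohen's convention (0.2 small / 0.5 medium / 0.8 large): small effect.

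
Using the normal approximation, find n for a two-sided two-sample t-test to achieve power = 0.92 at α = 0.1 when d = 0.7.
n = 38 per group

Sample size formula (two-sample t-test, normal approximation):
n = 2 · ((z_{α/2} + z_β) / d)²

z_{α/2} = 1.645 (for α = 0.1, two-sided)
z_β = 1.405 (for power = 0.92)
d = 0.7

n = 2 · ((1.645 + 1.405) / 0.7)²
n = 2 · (4.357)²
n ≈ 37.97
Round up to the next whole number: n = 38 per group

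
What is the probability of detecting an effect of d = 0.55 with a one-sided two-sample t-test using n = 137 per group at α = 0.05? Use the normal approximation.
Power ≈ 1.00

Power calculation (two-sample t-test, normal approximation):
z_β = d · √(n/2) - z_α
z_β = 0.55 · √(137/2) - 1.645
z_β = 0.55 · 8.276 - 1.645
z_β = 2.907

Power = Φ(z_β) = Φ(2.907) ≈ 0.998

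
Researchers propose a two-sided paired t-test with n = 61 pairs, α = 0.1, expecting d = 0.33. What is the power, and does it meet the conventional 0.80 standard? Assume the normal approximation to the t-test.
Power ≈ 0.82; the study is adequately powered (power ≥ 0.80)

Power calculation (paired t-test, normal approximation):
z_β = d · √n - z_{α/2}
z_β = 0.33 · √61 - 1.645
z_β = 0.33 · 7.810 - 1.645
z_β = 0.933

Power = Φ(z_β) = Φ(0.933) ≈ 0.824

Effect size d = 0.33 is small by Cohen's convention (0.2/0.5/0.8).

Threshold: power ≥ 0.80 is conventionally adequate.
Power ≈ 0.82 → the study is adequately powered (power ≥ 0.80).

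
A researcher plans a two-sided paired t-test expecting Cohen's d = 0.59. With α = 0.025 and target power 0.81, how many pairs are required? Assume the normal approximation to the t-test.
n = 28 pairs

Sample size formula (paired t-test, normal approximation):
n = ((z_{α/2} + z_β) / d)²

z_{α/2} = 2.241 (for α = 0.025, two-sided)
z_β = 0.878 (for power = 0.81)
d = 0.59

n = ((2.241 + 0.878) / 0.59)²
n = (5.286)²
n ≈ 27.94
Round up to the next whole number: n = 28 pairs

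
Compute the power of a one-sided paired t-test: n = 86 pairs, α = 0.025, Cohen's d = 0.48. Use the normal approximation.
Power ≈ 0.99

Power calculation (paired t-test, normal approximation):
z_β = d · √n - z_α
z_β = 0.48 · √86 - 1.960
z_β = 0.48 · 9.274 - 1.960
z_β = 2.491

Power = Φ(z_β) = Φ(2.491) ≈ 0.994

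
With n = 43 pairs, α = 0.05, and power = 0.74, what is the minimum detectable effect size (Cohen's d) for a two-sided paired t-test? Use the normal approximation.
d ≈ 0.40

Minimum detectable effect (paired t-test, normal approximation):
d = (z_{α/2} + z_β) / √n
d = (1.960 + 0.643) / √43
d = 2.603 / 6.557
d ≈ 0.40

By Cohen's convention (0.2 small / 0.5 medium / 0.8 large): small effect.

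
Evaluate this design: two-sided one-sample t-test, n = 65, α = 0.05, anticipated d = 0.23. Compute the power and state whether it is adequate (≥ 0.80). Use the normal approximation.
Power ≈ 0.46; the study is underpowered (power < 0.80)

Power calculation (one-sample t-test, normal approximation):
z_β = d · √n - z_{α/2}
z_β = 0.23 · √65 - 1.960
z_β = 0.23 · 8.062 - 1.960
z_β = -0.106

Power = Φ(z_β) = Φ(-0.106) ≈ 0.458

Effect size d = 0.23 is small by Cohen's convention (0.2/0.5/0.8).

Threshold: power ≥ 0.80 is conventionally adequate.
Power ≈ 0.46 → the study is underpowered (power < 0.80).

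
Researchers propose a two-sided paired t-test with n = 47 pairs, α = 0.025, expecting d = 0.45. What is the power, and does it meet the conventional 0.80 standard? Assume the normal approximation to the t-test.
Power ≈ 0.80; the study is adequately powered (power ≥ 0.80)

Power calculation (paired t-test, normal approximation):
z_β = d · √n - z_{α/2}
z_β = 0.45 · √47 - 2.241
z_β = 0.45 · 6.856 - 2.241
z_β = 0.844

Power = Φ(z_β) = Φ(0.844) ≈ 0.801

Effect size d = 0.45 is small by Cohen's convention (0.2/0.5/0.8).

Threshold: power ≥ 0.80 is conventionally adequate.
Power ≈ 0.80 → the study is adequately powered (power ≥ 0.80).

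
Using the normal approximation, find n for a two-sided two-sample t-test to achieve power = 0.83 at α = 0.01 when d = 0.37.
n = 183 per group

Sample size formula (two-sample t-test, normal approximation):
n = 2 · ((z_{α/2} + z_β) / d)²

z_{α/2} = 2.576 (for α = 0.01, two-sided)
z_β = 0.954 (for power = 0.83)
d = 0.37

n = 2 · ((2.576 + 0.954) / 0.37)²
n = 2 · (9.541)²
n ≈ 182.06
Round up to the next whole number: n = 183 per group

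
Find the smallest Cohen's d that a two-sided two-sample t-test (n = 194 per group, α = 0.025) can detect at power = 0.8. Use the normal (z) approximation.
d ≈ 0.31

Minimum detectable effect (two-sample t-test, normal approximation):
d = (z_{α/2} + z_β) / √(n/2)
d = (2.241 + 0.842) / √(194/2)
d = 3.083 / 9.849
d ≈ 0.31

By Cohen's convention (0.2 small / 0.5 medium / 0.8 large): small effect.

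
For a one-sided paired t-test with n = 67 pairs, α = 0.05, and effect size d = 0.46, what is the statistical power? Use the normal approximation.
Power ≈ 0.98

Power calculation (paired t-test, normal approximation):
z_β = d · √n - z_α
z_β = 0.46 · √67 - 1.645
z_β = 0.46 · 8.185 - 1.645
z_β = 2.120

Power = Φ(z_β) = Φ(2.120) ≈ 0.983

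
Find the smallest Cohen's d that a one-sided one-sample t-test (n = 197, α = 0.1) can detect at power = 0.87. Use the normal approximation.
d ≈ 0.17

Minimum detectable effect (one-sample t-test, normal approximation):
d = (z_α + z_β) / √n
d = (1.282 + 1.126) / √197
d = 2.408 / 14.036
d ≈ 0.17

By Cohen's convention (0.2 small / 0.5 medium / 0.8 large): very small effect.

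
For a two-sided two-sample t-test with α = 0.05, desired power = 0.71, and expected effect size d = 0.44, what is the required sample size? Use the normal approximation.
n = 66 per group

Sample size formula (two-sample t-test, normal approximation):
n = 2 · ((z_{α/2} + z_β) / d)²

z_{α/2} = 1.960 (for α = 0.05, two-sided)
z_β = 0.553 (for power = 0.71)
d = 0.44

n = 2 · ((1.960 + 0.553) / 0.44)²
n = 2 · (5.711)²
n ≈ 65.23
Round up to the next whole number: n = 66 per group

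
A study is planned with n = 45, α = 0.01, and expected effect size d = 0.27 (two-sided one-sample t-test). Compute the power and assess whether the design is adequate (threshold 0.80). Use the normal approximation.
Power ≈ 0.22; the study is underpowered (power < 0.80)

Power calculation (one-sample t-test, normal approximation):
z_β = d · √n - z_{α/2}
z_β = 0.27 · √45 - 2.576
z_β = 0.27 · 6.708 - 2.576
z_β = -0.765

Power = Φ(z_β) = Φ(-0.765) ≈ 0.222

Effect size d = 0.27 is small by Cohen's convention (0.2/0.5/0.8).

Threshold: power ≥ 0.80 is conventionally adequate.
Power ≈ 0.22 → the study is underpowered (power < 0.80).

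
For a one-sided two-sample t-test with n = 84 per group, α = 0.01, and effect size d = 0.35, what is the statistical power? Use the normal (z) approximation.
Power ≈ 0.48

Power calculation (two-sample t-test, normal approximation):
z_β = d · √(n/2) - z_α
z_β = 0.35 · √(84/2) - 2.326
z_β = 0.35 · 6.481 - 2.326
z_β = -0.058

Power = Φ(z_β) = Φ(-0.058) ≈ 0.477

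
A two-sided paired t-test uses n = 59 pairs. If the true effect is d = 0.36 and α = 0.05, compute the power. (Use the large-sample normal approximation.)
Power ≈ 0.79

Power calculation (paired t-test, normal approximation):
z_β = d · √n - z_{α/2}
z_β = 0.36 · √59 - 1.960
z_β = 0.36 · 7.681 - 1.960
z_β = 0.805

Power = Φ(z_β) = Φ(0.805) ≈ 0.790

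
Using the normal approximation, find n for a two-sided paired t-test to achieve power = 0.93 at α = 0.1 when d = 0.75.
n = 18 pairs

Sample size formula (paired t-test, normal approximation):
n = ((z_{α/2} + z_β) / d)²

z_{α/2} = 1.645 (for α = 0.1, two-sided)
z_β = 1.476 (for power = 0.93)
d = 0.75

n = ((1.645 + 1.476) / 0.75)²
n = (4.161)²
n ≈ 17.31
Round up to the next whole number: n = 18 pairs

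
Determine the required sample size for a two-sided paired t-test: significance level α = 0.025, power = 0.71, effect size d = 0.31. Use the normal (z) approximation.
n = 82 pairs

Sample size formula (paired t-test, normal approximation):
n = ((z_{α/2} + z_β) / d)²

z_{α/2} = 2.241 (for α = 0.025, two-sided)
z_β = 0.553 (for power = 0.71)
d = 0.31

n = ((2.241 + 0.553) / 0.31)²
n = (9.013)²
n ≈ 81.23
Round up to the next whole number: n = 82 pairs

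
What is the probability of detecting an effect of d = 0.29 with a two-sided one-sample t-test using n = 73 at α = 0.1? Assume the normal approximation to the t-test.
Power ≈ 0.80

Power calculation (one-sample t-test, normal approximation):
z_β = d · √n - z_{α/2}
z_β = 0.29 · √73 - 1.645
z_β = 0.29 · 8.544 - 1.645
z_β = 0.833

Power = Φ(z_β) = Φ(0.833) ≈ 0.798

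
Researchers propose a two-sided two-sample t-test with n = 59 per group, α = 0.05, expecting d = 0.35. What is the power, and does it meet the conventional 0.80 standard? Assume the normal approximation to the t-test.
Power ≈ 0.48; the study is underpowered (power < 0.80)

Power calculation (two-sample t-test, normal approximation):
z_β = d · √(n/2) - z_{α/2}
z_β = 0.35 · √(59/2) - 1.960
z_β = 0.35 · 5.431 - 1.960
z_β = -0.059

Power = Φ(z_β) = Φ(-0.059) ≈ 0.476

Effect size d = 0.35 is small by Cohen's convention (0.2/0.5/0.8).

Threshold: power ≥ 0.80 is conventionally adequate.
Power ≈ 0.48 → the study is underpowered (power < 0.80).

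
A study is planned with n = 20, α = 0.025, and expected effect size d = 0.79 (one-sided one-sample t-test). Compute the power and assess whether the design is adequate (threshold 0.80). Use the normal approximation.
Power ≈ 0.94; the study is adequately powered (power ≥ 0.80)

Power calculation (one-sample t-test, normal approximation):
z_β = d · √n - z_α
z_β = 0.79 · √20 - 1.960
z_β = 0.79 · 4.472 - 1.960
z_β = 1.573

Power = Φ(z_β) = Φ(1.573) ≈ 0.942

Effect size d = 0.79 is medium by Cohen's convention (0.2/0.5/0.8).

Threshold: power ≥ 0.80 is conventionally adequate.
Power ≈ 0.94 → the study is adequately powered (power ≥ 0.80).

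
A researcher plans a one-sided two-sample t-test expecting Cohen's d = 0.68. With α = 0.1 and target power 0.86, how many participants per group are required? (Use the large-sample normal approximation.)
n = 25 per group

Sample size formula (two-sample t-test, normal approximation):
n = 2 · ((z_α + z_β) / d)²

z_α = 1.282 (for α = 0.1, one-sided)
z_β = 1.080 (for power = 0.86)
d = 0.68

n = 2 · ((1.282 + 1.080) / 0.68)²
n = 2 · (3.474)²
n ≈ 24.14
Round up to the next whole number: n = 25 per group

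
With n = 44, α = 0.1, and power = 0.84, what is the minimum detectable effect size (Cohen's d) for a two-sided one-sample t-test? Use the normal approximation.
d ≈ 0.40

Minimum detectable effect (one-sample t-test, normal approximation):
d = (z_{α/2} + z_β) / √n
d = (1.645 + 0.994) / √44
d = 2.639 / 6.633
d ≈ 0.40

By Cohen's convention (0.2 small / 0.5 medium / 0.8 large): small effect.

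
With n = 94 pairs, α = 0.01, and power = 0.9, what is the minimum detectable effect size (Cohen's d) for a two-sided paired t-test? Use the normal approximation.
d ≈ 0.40

Minimum detectable effect (paired t-test, normal approximation):
d = (z_{α/2} + z_β) / √n
d = (2.576 + 1.282) / √94
d = 3.857 / 9.695
d ≈ 0.40

By Cohen's convention (0.2 small / 0.5 medium / 0.8 large): small effect.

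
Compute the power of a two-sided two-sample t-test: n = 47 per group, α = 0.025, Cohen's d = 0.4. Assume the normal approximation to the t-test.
Power ≈ 0.38

Power calculation (two-sample t-test, normal approximation):
z_β = d · √(n/2) - z_{α/2}
z_β = 0.4 · √(47/2) - 2.241
z_β = 0.4 · 4.848 - 2.241
z_β = -0.302

Power = Φ(z_β) = Φ(-0.302) ≈ 0.381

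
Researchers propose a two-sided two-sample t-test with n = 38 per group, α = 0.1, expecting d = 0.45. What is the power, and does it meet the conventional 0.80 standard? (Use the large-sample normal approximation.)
Power ≈ 0.62; the study is underpowered (power < 0.80)

Power calculation (two-sample t-test, normal approximation):
z_β = d · √(n/2) - z_{α/2}
z_β = 0.45 · √(38/2) - 1.645
z_β = 0.45 · 4.359 - 1.645
z_β = 0.317

Power = Φ(z_β) = Φ(0.317) ≈ 0.624

Effect size d = 0.45 is small by Cohen's convention (0.2/0.5/0.8).

Threshold: power ≥ 0.80 is conventionally adequate.
Power ≈ 0.62 → the study is underpowered (power < 0.80).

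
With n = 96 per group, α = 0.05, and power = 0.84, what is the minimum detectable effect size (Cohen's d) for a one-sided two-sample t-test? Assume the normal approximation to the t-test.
d ≈ 0.38

Minimum detectable effect (two-sample t-test, normal approximation):
d = (z_α + z_β) / √(n/2)
d = (1.645 + 0.994) / √(96/2)
d = 2.639 / 6.928
d ≈ 0.38

By Cohen's convention (0.2 small / 0.5 medium / 0.8 large): small effect.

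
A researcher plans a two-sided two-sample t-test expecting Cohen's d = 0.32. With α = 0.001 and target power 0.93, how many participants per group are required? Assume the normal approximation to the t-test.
n = 444 per group

Sample size formula (two-sample t-test, normal approximation):
n = 2 · ((z_{α/2} + z_β) / d)²

z_{α/2} = 3.291 (for α = 0.001, two-sided)
z_β = 1.476 (for power = 0.93)
d = 0.32

n = 2 · ((3.291 + 1.476) / 0.32)²
n = 2 · (14.897)²
n ≈ 443.84
Round up to the next whole number: n = 444 per group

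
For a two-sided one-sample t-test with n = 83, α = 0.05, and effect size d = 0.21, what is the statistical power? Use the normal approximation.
Power ≈ 0.48

Power calculation (one-sample t-test, normal approximation):
z_β = d · √n - z_{α/2}
z_β = 0.21 · √83 - 1.960
z_β = 0.21 · 9.110 - 1.960
z_β = -0.047

Power = Φ(z_β) = Φ(-0.047) ≈ 0.481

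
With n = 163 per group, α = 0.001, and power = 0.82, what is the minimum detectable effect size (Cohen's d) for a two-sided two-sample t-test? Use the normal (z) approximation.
d ≈ 0.47

Minimum detectable effect (two-sample t-test, normal approximation):
d = (z_{α/2} + z_β) / √(n/2)
d = (3.291 + 0.915) / √(163/2)
d = 4.206 / 9.028
d ≈ 0.47

By Cohen's convention (0.2 small / 0.5 medium / 0.8 large): small effect.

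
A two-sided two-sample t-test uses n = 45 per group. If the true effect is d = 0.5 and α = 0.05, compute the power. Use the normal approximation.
Power ≈ 0.66

Power calculation (two-sample t-test, normal approximation):
z_β = d · √(n/2) - z_{α/2}
z_β = 0.5 · √(45/2) - 1.960
z_β = 0.5 · 4.743 - 1.960
z_β = 0.412

Power = Φ(z_β) = Φ(0.412) ≈ 0.660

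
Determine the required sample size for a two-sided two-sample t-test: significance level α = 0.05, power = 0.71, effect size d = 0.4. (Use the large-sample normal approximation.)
n = 79 per group

Sample size formula (two-sample t-test, normal approximation):
n = 2 · ((z_{α/2} + z_β) / d)²

z_{α/2} = 1.960 (for α = 0.05, two-sided)
z_β = 0.553 (for power = 0.71)
d = 0.4

n = 2 · ((1.960 + 0.553) / 0.4)²
n = 2 · (6.283)²
n ≈ 78.95
Round up to the next whole number: n = 79 per group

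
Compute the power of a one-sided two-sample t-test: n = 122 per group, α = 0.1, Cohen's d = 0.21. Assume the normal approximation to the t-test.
Power ≈ 0.64

Power calculation (two-sample t-test, normal approximation):
z_β = d · √(n/2) - z_α
z_β = 0.21 · √(122/2) - 1.282
z_β = 0.21 · 7.810 - 1.282
z_β = 0.359

Power = Φ(z_β) = Φ(0.359) ≈ 0.640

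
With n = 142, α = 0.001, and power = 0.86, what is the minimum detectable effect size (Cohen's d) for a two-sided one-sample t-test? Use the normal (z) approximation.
d ≈ 0.37

Minimum detectable effect (one-sample t-test, normal approximation):
d = (z_{α/2} + z_β) / √n
d = (3.291 + 1.080) / √142
d = 4.371 / 11.916
d ≈ 0.37

By Cohen's convention (0.2 small / 0.5 medium / 0.8 large): small effect.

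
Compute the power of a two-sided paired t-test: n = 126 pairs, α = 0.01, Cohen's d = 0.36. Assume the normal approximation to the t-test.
Power ≈ 0.93

Power calculation (paired t-test, normal approximation):
z_β = d · √n - z_{α/2}
z_β = 0.36 · √126 - 2.576
z_β = 0.36 · 11.225 - 2.576
z_β = 1.465

Power = Φ(z_β) = Φ(1.465) ≈ 0.929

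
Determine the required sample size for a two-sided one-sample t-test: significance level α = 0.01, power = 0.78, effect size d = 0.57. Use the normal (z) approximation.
n = 35

Sample size formula (one-sample t-test, normal approximation):
n = ((z_{α/2} + z_β) / d)²

z_{α/2} = 2.576 (for α = 0.01, two-sided)
z_β = 0.772 (for power = 0.78)
d = 0.57

n = ((2.576 + 0.772) / 0.57)²
n = (5.874)²
n ≈ 34.50
Round up to the next whole number: n = 35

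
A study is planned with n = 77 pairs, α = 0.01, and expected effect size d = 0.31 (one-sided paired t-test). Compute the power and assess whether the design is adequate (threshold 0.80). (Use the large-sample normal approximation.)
Power ≈ 0.65; the study is underpowered (power < 0.80)

Power calculation (paired t-test, normal approximation):
z_β = d · √n - z_α
z_β = 0.31 · √77 - 2.326
z_β = 0.31 · 8.775 - 2.326
z_β = 0.394

Power = Φ(z_β) = Φ(0.394) ≈ 0.653

Effect size d = 0.31 is small by Cohen's convention (0.2/0.5/0.8).

Threshold: power ≥ 0.80 is conventionally adequate.
Power ≈ 0.65 → the study is underpowered (power < 0.80).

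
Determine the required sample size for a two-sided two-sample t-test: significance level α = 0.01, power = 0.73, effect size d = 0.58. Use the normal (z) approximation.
n = 61 per group

Sample size formula (two-sample t-test, normal approximation):
n = 2 · ((z_{α/2} + z_β) / d)²

z_{α/2} = 2.576 (for α = 0.01, two-sided)
z_β = 0.613 (for power = 0.73)
d = 0.58

n = 2 · ((2.576 + 0.613) / 0.58)²
n = 2 · (5.498)²
n ≈ 60.46
Round up to the next whole number: n = 61 per group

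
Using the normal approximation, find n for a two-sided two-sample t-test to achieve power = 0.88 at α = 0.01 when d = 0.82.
n = 42 per group

Sample size formula (two-sample t-test, normal approximation):
n = 2 · ((z_{α/2} + z_β) / d)²

z_{α/2} = 2.576 (for α = 0.01, two-sided)
z_β = 1.175 (for power = 0.88)
d = 0.82

n = 2 · ((2.576 + 1.175) / 0.82)²
n = 2 · (4.574)²
n ≈ 41.84
Round up to the next whole number: n = 42 per group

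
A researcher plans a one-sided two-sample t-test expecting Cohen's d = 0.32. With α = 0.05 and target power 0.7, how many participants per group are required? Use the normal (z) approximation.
n = 92 per group

Sample size formula (two-sample t-test, normal approximation):
n = 2 · ((z_α + z_β) / d)²

z_α = 1.645 (for α = 0.05, one-sided)
z_β = 0.524 (for power = 0.7)
d = 0.32

n = 2 · ((1.645 + 0.524) / 0.32)²
n = 2 · (6.778)²
n ≈ 91.88
Round up to the next whole number: n = 92 per group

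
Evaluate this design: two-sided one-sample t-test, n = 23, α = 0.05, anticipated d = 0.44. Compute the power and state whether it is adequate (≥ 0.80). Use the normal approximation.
Power ≈ 0.56; the study is underpowered (power < 0.80)

Power calculation (one-sample t-test, normal approximation):
z_β = d · √n - z_{α/2}
z_β = 0.44 · √23 - 1.960
z_β = 0.44 · 4.796 - 1.960
z_β = 0.150

Power = Φ(z_β) = Φ(0.150) ≈ 0.560

Effect size d = 0.44 is small by Cohen's convention (0.2/0.5/0.8).

Threshold: power ≥ 0.80 is conventionally adequate.
Power ≈ 0.56 → the study is underpowered (power < 0.80).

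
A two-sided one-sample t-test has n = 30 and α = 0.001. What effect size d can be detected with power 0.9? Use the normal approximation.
d ≈ 0.83

Minimum detectable effect (one-sample t-test, normal approximation):
d = (z_{α/2} + z_β) / √n
d = (3.291 + 1.282) / √30
d = 4.572 / 5.477
d ≈ 0.83

By Cohen's convention (0.2 small / 0.5 medium / 0.8 large): large effect.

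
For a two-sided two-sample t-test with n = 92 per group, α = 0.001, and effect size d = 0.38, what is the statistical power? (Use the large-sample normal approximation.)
Power ≈ 0.24

Power calculation (two-sample t-test, normal approximation):
z_β = d · √(n/2) - z_{α/2}
z_β = 0.38 · √(92/2) - 3.291
z_β = 0.38 · 6.782 - 3.291
z_β = -0.713

Power = Φ(z_β) = Φ(-0.713) ≈ 0.238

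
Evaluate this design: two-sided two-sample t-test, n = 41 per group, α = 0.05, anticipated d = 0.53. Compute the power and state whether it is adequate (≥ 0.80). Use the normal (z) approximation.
Power ≈ 0.67; the study is underpowered (power < 0.80)

Power calculation (two-sample t-test, normal approximation):
z_β = d · √(n/2) - z_{α/2}
z_β = 0.53 · √(41/2) - 1.960
z_β = 0.53 · 4.528 - 1.960
z_β = 0.440

Power = Φ(z_β) = Φ(0.440) ≈ 0.670

Effect size d = 0.53 is medium by Cohen's convention (0.2/0.5/0.8).

Threshold: power ≥ 0.80 is conventionally adequate.
Power ≈ 0.67 → the study is underpowered (power < 0.80).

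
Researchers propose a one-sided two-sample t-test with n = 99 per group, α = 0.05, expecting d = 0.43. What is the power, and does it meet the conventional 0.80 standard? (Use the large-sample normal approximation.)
Power ≈ 0.92; the study is adequately powered (power ≥ 0.80)

Power calculation (two-sample t-test, normal approximation):
z_β = d · √(n/2) - z_α
z_β = 0.43 · √(99/2) - 1.645
z_β = 0.43 · 7.036 - 1.645
z_β = 1.380

Power = Φ(z_β) = Φ(1.380) ≈ 0.916

Effect size d = 0.43 is small by Cohen's convention (0.2/0.5/0.8).

Threshold: power ≥ 0.80 is conventionally adequate.
Power ≈ 0.92 → the study is adequately powered (power ≥ 0.80).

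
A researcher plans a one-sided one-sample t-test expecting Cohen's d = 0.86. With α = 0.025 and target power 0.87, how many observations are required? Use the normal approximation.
n = 13

Sample size formula (one-sample t-test, normal approximation):
n = ((z_α + z_β) / d)²

z_α = 1.960 (for α = 0.025, one-sided)
z_β = 1.126 (for power = 0.87)
d = 0.86

n = ((1.960 + 1.126) / 0.86)²
n = (3.588)²
n ≈ 12.87
Round up to the next whole number: n = 13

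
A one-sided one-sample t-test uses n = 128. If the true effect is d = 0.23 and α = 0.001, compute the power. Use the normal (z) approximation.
Power ≈ 0.31

Power calculation (one-sample t-test, normal approximation):
z_β = d · √n - z_α
z_β = 0.23 · √128 - 3.090
z_β = 0.23 · 11.314 - 3.090
z_β = -0.488

Power = Φ(z_β) = Φ(-0.488) ≈ 0.313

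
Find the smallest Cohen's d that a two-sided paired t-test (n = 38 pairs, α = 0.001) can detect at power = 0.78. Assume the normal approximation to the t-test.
d ≈ 0.66

Minimum detectable effect (paired t-test, normal approximation):
d = (z_{α/2} + z_β) / √n
d = (3.291 + 0.772) / √38
d = 4.063 / 6.164
d ≈ 0.66

By Cohen's convention (0.2 small / 0.5 medium / 0.8 large): medium effect.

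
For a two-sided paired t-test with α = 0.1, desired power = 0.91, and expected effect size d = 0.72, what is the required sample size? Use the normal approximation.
n = 18 pairs

Sample size formula (paired t-test, normal approximation):
n = ((z_{α/2} + z_β) / d)²

z_{α/2} = 1.645 (for α = 0.1, two-sided)
z_β = 1.341 (for power = 0.91)
d = 0.72

n = ((1.645 + 1.341) / 0.72)²
n = (4.147)²
n ≈ 17.20
Round up to the next whole number: n = 18 pairs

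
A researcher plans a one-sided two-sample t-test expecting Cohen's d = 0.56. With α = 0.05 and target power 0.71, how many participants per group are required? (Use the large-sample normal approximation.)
n = 31 per group

Sample size formula (two-sample t-test, normal approximation):
n = 2 · ((z_α + z_β) / d)²

z_α = 1.645 (for α = 0.05, one-sided)
z_β = 0.553 (for power = 0.71)
d = 0.56

n = 2 · ((1.645 + 0.553) / 0.56)²
n = 2 · (3.925)²
n ≈ 30.81
Round up to the next whole number: n = 31 per group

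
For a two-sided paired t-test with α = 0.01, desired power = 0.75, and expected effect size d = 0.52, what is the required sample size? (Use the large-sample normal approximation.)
n = 40 pairs

Sample size formula (paired t-test, normal approximation):
n = ((z_{α/2} + z_β) / d)²

z_{α/2} = 2.576 (for α = 0.01, two-sided)
z_β = 0.674 (for power = 0.75)
d = 0.52

n = ((2.576 + 0.674) / 0.52)²
n = (6.250)²
n ≈ 39.06
Round up to the next whole number: n = 40 pairs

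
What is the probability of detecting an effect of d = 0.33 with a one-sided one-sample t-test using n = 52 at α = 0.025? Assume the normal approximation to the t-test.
Power ≈ 0.66

Power calculation (one-sample t-test, normal approximation):
z_β = d · √n - z_α
z_β = 0.33 · √52 - 1.960
z_β = 0.33 · 7.211 - 1.960
z_β = 0.420

Power = Φ(z_β) = Φ(0.420) ≈ 0.663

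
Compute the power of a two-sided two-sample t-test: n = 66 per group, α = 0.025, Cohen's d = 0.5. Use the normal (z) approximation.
Power ≈ 0.74

Power calculation (two-sample t-test, normal approximation):
z_β = d · √(n/2) - z_{α/2}
z_β = 0.5 · √(66/2) - 2.241
z_β = 0.5 · 5.745 - 2.241
z_β = 0.631

Power = Φ(z_β) = Φ(0.631) ≈ 0.736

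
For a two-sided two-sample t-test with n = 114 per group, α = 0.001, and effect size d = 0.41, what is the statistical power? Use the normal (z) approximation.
Power ≈ 0.42

Power calculation (two-sample t-test, normal approximation):
z_β = d · √(n/2) - z_{α/2}
z_β = 0.41 · √(114/2) - 3.291
z_β = 0.41 · 7.550 - 3.291
z_β = -0.195

Power = Φ(z_β) = Φ(-0.195) ≈ 0.423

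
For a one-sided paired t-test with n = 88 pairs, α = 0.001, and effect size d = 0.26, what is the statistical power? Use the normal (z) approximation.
Power ≈ 0.26

Power calculation (paired t-test, normal approximation):
z_β = d · √n - z_α
z_β = 0.26 · √88 - 3.090
z_β = 0.26 · 9.381 - 3.090
z_β = -0.651

Power = Φ(z_β) = Φ(-0.651) ≈ 0.257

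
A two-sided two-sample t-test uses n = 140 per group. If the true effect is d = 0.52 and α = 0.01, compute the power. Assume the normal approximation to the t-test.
Power ≈ 0.96

Power calculation (two-sample t-test, normal approximation):
z_β = d · √(n/2) - z_{α/2}
z_β = 0.52 · √(140/2) - 2.576
z_β = 0.52 · 8.367 - 2.576
z_β = 1.775

Power = Φ(z_β) = Φ(1.775) ≈ 0.962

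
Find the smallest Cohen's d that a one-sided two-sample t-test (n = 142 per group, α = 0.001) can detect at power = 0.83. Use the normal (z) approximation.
d ≈ 0.48

Minimum detectable effect (two-sample t-test, normal approximation):
d = (z_α + z_β) / √(n/2)
d = (3.090 + 0.954) / √(142/2)
d = 4.044 / 8.426
d ≈ 0.48

By Cohen's convention (0.2 small / 0.5 medium / 0.8 large): small effect.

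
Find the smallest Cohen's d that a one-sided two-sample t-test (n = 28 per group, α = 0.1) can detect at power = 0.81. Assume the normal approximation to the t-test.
d ≈ 0.58

Minimum detectable effect (two-sample t-test, normal approximation):
d = (z_α + z_β) / √(n/2)
d = (1.282 + 0.878) / √(28/2)
d = 2.159 / 3.742
d ≈ 0.58

By Cohen's convention (0.2 small / 0.5 medium / 0.8 large): medium effect.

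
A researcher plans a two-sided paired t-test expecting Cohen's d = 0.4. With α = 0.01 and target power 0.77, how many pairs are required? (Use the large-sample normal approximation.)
n = 69 pairs

Sample size formula (paired t-test, normal approximation):
n = ((z_{α/2} + z_β) / d)²

z_{α/2} = 2.576 (for α = 0.01, two-sided)
z_β = 0.739 (for power = 0.77)
d = 0.4

n = ((2.576 + 0.739) / 0.4)²
n = (8.288)²
n ≈ 68.69
Round up to the next whole number: n = 69 pairs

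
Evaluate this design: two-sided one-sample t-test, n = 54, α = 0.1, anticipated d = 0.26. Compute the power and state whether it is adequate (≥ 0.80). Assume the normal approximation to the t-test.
Power ≈ 0.60; the study is underpowered (power < 0.80)

Power calculation (one-sample t-test, normal approximation):
z_β = d · √n - z_{α/2}
z_β = 0.26 · √54 - 1.645
z_β = 0.26 · 7.348 - 1.645
z_β = 0.266

Power = Φ(z_β) = Φ(0.266) ≈ 0.605

Effect size d = 0.26 is small by Cohen's convention (0.2/0.5/0.8).

Threshold: power ≥ 0.80 is conventionally adequate.
Power ≈ 0.60 → the study is underpowered (power < 0.80).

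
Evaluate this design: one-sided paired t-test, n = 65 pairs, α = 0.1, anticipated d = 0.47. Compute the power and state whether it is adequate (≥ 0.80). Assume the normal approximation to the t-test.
Power ≈ 0.99; the study is adequately powered (power ≥ 0.80)

Power calculation (paired t-test, normal approximation):
z_β = d · √n - z_α
z_β = 0.47 · √65 - 1.282
z_β = 0.47 · 8.062 - 1.282
z_β = 2.508

Power = Φ(z_β) = Φ(2.508) ≈ 0.994

Effect size d = 0.47 is small by Cohen's convention (0.2/0.5/0.8).

Threshold: power ≥ 0.80 is conventionally adequate.
Power ≈ 0.99 → the study is adequately powered (power ≥ 0.80).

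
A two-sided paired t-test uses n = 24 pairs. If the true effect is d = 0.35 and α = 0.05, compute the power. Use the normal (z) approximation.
Power ≈ 0.40

Power calculation (paired t-test, normal approximation):
z_β = d · √n - z_{α/2}
z_β = 0.35 · √24 - 1.960
z_β = 0.35 · 4.899 - 1.960
z_β = -0.245

Power = Φ(z_β) = Φ(-0.245) ≈ 0.403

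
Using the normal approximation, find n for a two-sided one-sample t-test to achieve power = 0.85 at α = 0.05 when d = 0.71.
n = 18

Sample size formula (one-sample t-test, normal approximation):
n = ((z_{α/2} + z_β) / d)²

z_{α/2} = 1.960 (for α = 0.05, two-sided)
z_β = 1.036 (for power = 0.85)
d = 0.71

n = ((1.960 + 1.036) / 0.71)²
n = (4.220)²
n ≈ 17.81
Round up to the next whole number: n = 18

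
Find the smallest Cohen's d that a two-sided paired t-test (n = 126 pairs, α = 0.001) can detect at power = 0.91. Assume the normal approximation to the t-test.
d ≈ 0.41

Minimum detectable effect (paired t-test, normal approximation):
d = (z_{α/2} + z_β) / √n
d = (3.291 + 1.341) / √126
d = 4.631 / 11.225
d ≈ 0.41

By Cohen's convention (0.2 small / 0.5 medium / 0.8 large): small effect.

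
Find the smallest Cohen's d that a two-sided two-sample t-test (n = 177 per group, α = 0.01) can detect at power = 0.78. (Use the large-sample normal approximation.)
d ≈ 0.36

Minimum detectable effect (two-sample t-test, normal approximation):
d = (z_{α/2} + z_β) / √(n/2)
d = (2.576 + 0.772) / √(177/2)
d = 3.348 / 9.407
d ≈ 0.36

By Cohen's convention (0.2 small / 0.5 medium / 0.8 large): small effect.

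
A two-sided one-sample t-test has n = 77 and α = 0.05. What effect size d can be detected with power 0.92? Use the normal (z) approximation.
d ≈ 0.38

Minimum detectable effect (one-sample t-test, normal approximation):
d = (z_{α/2} + z_β) / √n
d = (1.960 + 1.405) / √77
d = 3.365 / 8.775
d ≈ 0.38

By Cohen's convention (0.2 small / 0.5 medium / 0.8 large): small effect.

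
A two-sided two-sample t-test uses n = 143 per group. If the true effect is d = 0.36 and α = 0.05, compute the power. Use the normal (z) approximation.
Power ≈ 0.86

Power calculation (two-sample t-test, normal approximation):
z_β = d · √(n/2) - z_{α/2}
z_β = 0.36 · √(143/2) - 1.960
z_β = 0.36 · 8.456 - 1.960
z_β = 1.084

Power = Φ(z_β) = Φ(1.084) ≈ 0.861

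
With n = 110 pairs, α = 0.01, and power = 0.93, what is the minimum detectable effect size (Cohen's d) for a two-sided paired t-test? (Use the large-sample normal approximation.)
d ≈ 0.39

Minimum detectable effect (paired t-test, normal approximation):
d = (z_{α/2} + z_β) / √n
d = (2.576 + 1.476) / √110
d = 4.052 / 10.488
d ≈ 0.39

By Cohen's convention (0.2 small / 0.5 medium / 0.8 large): small effect.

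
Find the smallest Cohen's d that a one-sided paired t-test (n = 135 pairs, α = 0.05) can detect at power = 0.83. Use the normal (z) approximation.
d ≈ 0.22

Minimum detectable effect (paired t-test, normal approximation):
d = (z_α + z_β) / √n
d = (1.645 + 0.954) / √135
d = 2.599 / 11.619
d ≈ 0.22

By Cohen's convention (0.2 small / 0.5 medium / 0.8 large): small effect.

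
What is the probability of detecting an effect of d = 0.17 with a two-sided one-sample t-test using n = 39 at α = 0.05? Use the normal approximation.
Power ≈ 0.18

Power calculation (one-sample t-test, normal approximation):
z_β = d · √n - z_{α/2}
z_β = 0.17 · √39 - 1.960
z_β = 0.17 · 6.245 - 1.960
z_β = -0.898

Power = Φ(z_β) = Φ(-0.898) ≈ 0.185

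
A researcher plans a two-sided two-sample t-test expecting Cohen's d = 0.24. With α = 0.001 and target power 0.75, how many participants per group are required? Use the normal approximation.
n = 546 per group

Sample size formula (two-sample t-test, normal approximation):
n = 2 · ((z_{α/2} + z_β) / d)²

z_{α/2} = 3.291 (for α = 0.001, two-sided)
z_β = 0.674 (for power = 0.75)
d = 0.24

n = 2 · ((3.291 + 0.674) / 0.24)²
n = 2 · (16.521)²
n ≈ 545.89
Round up to the next whole number: n = 546 per group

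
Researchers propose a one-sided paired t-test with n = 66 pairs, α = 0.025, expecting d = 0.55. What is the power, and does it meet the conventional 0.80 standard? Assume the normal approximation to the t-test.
Power ≈ 0.99; the study is adequately powered (power ≥ 0.80)

Power calculation (paired t-test, normal approximation):
z_β = d · √n - z_α
z_β = 0.55 · √66 - 1.960
z_β = 0.55 · 8.124 - 1.960
z_β = 2.508

Power = Φ(z_β) = Φ(2.508) ≈ 0.994

Effect size d = 0.55 is medium by Cohen's convention (0.2/0.5/0.8).

Threshold: power ≥ 0.80 is conventionally adequate.
Power ≈ 0.99 → the study is adequately powered (power ≥ 0.80).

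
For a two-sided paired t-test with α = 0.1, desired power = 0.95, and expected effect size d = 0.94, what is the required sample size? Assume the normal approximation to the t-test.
n = 13 pairs

Sample size formula (paired t-test, normal approximation):
n = ((z_{α/2} + z_β) / d)²

z_{α/2} = 1.645 (for α = 0.1, two-sided)
z_β = 1.645 (for power = 0.95)
d = 0.94

n = ((1.645 + 1.645) / 0.94)²
n = (3.500)²
n ≈ 12.25
Round up to the next whole number: n = 13 pairs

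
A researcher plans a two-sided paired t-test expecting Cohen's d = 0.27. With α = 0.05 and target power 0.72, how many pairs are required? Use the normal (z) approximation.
n = 89 pairs

Sample size formula (paired t-test, normal approximation):
n = ((z_{α/2} + z_β) / d)²

z_{α/2} = 1.960 (for α = 0.05, two-sided)
z_β = 0.583 (for power = 0.72)
d = 0.27

n = ((1.960 + 0.583) / 0.27)²
n = (9.419)²
n ≈ 88.72
Round up to the next whole number: n = 89 pairs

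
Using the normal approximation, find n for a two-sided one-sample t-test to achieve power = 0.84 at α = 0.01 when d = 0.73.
n = 24

Sample size formula (one-sample t-test, normal approximation):
n = ((z_{α/2} + z_β) / d)²

z_{α/2} = 2.576 (for α = 0.01, two-sided)
z_β = 0.994 (for power = 0.84)
d = 0.73

n = ((2.576 + 0.994) / 0.73)²
n = (4.890)²
n ≈ 23.91
Round up to the next whole number: n = 24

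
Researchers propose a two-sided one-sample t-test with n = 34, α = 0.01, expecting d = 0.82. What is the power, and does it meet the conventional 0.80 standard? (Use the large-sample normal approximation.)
Power ≈ 0.99; the study is adequately powered (power ≥ 0.80)

Power calculation (one-sample t-test, normal approximation):
z_β = d · √n - z_{α/2}
z_β = 0.82 · √34 - 2.576
z_β = 0.82 · 5.831 - 2.576
z_β = 2.206

Power = Φ(z_β) = Φ(2.206) ≈ 0.986

Effect size d = 0.82 is large by Cohen's convention (0.2/0.5/0.8).

Threshold: power ≥ 0.80 is conventionally adequate.
Power ≈ 0.99 → the study is adequately powered (power ≥ 0.80).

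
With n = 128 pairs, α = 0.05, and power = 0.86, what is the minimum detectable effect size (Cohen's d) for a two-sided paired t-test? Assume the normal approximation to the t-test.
d ≈ 0.27

Minimum detectable effect (paired t-test, normal approximation):
d = (z_{α/2} + z_β) / √n
d = (1.960 + 1.080) / √128
d = 3.040 / 11.314
d ≈ 0.27

By Cohen's convention (0.2 small / 0.5 medium / 0.8 large): small effect.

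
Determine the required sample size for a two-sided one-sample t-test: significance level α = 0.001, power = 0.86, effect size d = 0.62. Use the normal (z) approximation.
n = 50

Sample size formula (one-sample t-test, normal approximation):
n = ((z_{α/2} + z_β) / d)²

z_{α/2} = 3.291 (for α = 0.001, two-sided)
z_β = 1.080 (for power = 0.86)
d = 0.62

n = ((3.291 + 1.080) / 0.62)²
n = (7.050)²
n ≈ 49.70
Round up to the next whole number: n = 50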